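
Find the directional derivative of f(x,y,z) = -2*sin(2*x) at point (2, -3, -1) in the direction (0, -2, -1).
0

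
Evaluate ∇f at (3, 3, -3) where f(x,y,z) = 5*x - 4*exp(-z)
(5, 0, 4*exp(3))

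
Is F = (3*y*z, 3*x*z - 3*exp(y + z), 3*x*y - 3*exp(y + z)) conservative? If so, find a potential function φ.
Yes, F is conservative. φ = 3*x*y*z - 3*exp(y + z)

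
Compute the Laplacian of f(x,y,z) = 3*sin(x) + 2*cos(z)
-3*sin(x) - 2*cos(z)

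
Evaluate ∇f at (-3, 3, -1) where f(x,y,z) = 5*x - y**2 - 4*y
(5, -10, 0)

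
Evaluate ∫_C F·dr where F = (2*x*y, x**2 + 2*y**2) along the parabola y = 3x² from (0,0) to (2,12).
1200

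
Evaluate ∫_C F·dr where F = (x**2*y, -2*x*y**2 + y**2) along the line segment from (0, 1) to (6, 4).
84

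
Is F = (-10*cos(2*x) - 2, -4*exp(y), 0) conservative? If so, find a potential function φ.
Yes, F is conservative. φ = -2*x - 4*exp(y) - 5*sin(2*x)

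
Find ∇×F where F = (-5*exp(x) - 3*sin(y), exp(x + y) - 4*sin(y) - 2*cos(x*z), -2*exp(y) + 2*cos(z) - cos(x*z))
(-2*x*sin(x*z) - 2*exp(y), -z*sin(x*z), 2*z*sin(x*z) + exp(x + y) + 3*cos(y))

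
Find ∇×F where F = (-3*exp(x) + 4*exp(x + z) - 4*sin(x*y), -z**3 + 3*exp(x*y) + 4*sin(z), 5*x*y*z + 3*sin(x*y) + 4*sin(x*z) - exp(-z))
(5*x*z + 3*x*cos(x*y) + 3*z**2 - 4*cos(z), -5*y*z - 3*y*cos(x*y) - 4*z*cos(x*z) + 4*exp(x + z), 4*x*cos(x*y) + 3*y*exp(x*y))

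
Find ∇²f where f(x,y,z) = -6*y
0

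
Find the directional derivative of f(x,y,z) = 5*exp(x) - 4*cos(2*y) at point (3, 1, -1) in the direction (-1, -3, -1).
-sqrt(11)*(24*sin(2) + 5*exp(3))/11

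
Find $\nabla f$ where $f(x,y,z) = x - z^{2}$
(1, 0, -2*z)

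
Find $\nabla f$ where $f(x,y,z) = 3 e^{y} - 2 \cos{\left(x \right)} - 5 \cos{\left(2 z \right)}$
(2*sin(x), 3*exp(y), 10*sin(2*z))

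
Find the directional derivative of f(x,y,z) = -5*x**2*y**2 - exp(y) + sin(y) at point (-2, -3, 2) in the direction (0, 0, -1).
0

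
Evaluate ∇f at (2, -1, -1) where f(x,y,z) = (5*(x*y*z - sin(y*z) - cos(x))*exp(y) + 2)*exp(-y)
(5*sin(2) + 5, -10 - 2*E + 5*cos(1), -10 + 5*cos(1))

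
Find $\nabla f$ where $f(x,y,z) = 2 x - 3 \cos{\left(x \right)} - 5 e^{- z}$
(3*sin(x) + 2, 0, 5*exp(-z))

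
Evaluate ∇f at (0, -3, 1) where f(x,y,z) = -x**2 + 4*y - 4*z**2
(0, 4, -8)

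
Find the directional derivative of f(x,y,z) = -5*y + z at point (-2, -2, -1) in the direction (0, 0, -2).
-1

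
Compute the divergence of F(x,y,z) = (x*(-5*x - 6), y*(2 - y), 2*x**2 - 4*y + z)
-10*x - 2*y - 3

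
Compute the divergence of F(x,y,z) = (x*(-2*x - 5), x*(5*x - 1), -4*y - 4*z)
-4*x - 9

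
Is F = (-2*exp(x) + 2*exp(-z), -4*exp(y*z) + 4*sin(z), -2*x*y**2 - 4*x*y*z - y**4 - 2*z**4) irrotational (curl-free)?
No, ∇×F = (-4*x*y - 4*x*z - 4*y**3 + 4*y*exp(y*z) - 4*cos(z), 2*y**2 + 4*y*z - 2*exp(-z), 0)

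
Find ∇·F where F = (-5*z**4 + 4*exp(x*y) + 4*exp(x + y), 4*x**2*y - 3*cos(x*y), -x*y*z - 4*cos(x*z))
4*x**2 - x*y + 3*x*sin(x*y) + 4*x*sin(x*z) + 4*y*exp(x*y) + 4*exp(x + y)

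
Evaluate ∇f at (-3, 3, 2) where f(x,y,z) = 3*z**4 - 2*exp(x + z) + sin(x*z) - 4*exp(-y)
(-2*exp(-1) + 2*cos(6), 4*exp(-3), -3*cos(6) - 2*exp(-1) + 96)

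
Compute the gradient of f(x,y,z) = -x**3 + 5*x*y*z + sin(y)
(-3*x**2 + 5*y*z, 5*x*z + cos(y), 5*x*y)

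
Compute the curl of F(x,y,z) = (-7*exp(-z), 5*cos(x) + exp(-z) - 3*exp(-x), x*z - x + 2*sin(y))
(2*cos(y) + exp(-z), -z + 1 + 7*exp(-z), -5*sin(x) + 3*exp(-x))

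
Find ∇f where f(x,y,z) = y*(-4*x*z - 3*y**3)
(-4*y*z, -4*x*z - 12*y**3, -4*x*y)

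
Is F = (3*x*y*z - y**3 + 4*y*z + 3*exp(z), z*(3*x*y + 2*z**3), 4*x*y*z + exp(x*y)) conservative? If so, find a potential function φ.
No, ∇×F = (-3*x*y + 4*x*z + x*exp(x*y) - 8*z**3, 3*x*y - 4*y*z - y*exp(x*y) + 4*y + 3*exp(z), -3*x*z + 3*y**2 + 3*y*z - 4*z) ≠ 0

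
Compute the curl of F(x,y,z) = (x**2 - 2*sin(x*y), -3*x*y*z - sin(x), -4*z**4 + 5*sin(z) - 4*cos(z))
(3*x*y, 0, 2*x*cos(x*y) - 3*y*z - cos(x))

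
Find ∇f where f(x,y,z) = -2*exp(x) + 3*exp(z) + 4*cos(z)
(-2*exp(x), 0, 3*exp(z) - 4*sin(z))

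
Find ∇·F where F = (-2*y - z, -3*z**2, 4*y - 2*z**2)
-4*z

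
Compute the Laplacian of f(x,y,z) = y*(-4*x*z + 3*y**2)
18*y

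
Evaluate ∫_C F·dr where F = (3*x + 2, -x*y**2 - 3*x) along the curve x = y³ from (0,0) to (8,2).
268/3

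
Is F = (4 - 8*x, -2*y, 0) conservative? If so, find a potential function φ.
Yes, F is conservative. φ = -4*x**2 + 4*x - y**2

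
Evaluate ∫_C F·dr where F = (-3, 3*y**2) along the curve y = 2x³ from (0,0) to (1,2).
5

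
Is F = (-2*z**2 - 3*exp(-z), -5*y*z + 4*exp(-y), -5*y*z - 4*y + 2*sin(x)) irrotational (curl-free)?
No, ∇×F = (5*y - 5*z - 4, -4*z - 2*cos(x) + 3*exp(-z), 0)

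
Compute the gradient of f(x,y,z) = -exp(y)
(0, -exp(y), 0)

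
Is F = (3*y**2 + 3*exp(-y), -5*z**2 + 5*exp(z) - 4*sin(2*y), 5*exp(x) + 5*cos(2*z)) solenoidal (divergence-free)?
No, ∇·F = -10*sin(2*z) - 8*cos(2*y)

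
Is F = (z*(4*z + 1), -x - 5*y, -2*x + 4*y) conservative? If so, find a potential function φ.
No, ∇×F = (4, 8*z + 3, -1) ≠ 0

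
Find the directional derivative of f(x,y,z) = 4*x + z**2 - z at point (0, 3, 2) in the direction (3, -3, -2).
3*sqrt(22)/11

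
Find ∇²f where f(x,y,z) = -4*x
0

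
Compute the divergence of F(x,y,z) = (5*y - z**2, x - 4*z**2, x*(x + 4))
0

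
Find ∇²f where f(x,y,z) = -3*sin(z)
3*sin(z)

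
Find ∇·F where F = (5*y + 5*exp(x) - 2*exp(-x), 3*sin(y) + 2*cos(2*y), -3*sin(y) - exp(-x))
5*exp(x) - 4*sin(2*y) + 3*cos(y) + 2*exp(-x)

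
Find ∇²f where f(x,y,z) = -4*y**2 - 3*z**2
-14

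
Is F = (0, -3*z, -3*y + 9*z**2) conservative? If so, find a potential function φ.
Yes, F is conservative. φ = 3*z*(-y + z**2)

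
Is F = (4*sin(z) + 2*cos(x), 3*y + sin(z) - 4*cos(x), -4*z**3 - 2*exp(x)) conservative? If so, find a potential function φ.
No, ∇×F = (-cos(z), 2*exp(x) + 4*cos(z), 4*sin(x)) ≠ 0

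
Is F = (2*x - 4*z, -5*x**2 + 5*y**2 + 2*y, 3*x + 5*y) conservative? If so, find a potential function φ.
No, ∇×F = (5, -7, -10*x) ≠ 0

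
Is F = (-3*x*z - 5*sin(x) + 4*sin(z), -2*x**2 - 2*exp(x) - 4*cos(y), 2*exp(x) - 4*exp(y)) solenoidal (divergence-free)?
No, ∇·F = -3*z + 4*sin(y) - 5*cos(x)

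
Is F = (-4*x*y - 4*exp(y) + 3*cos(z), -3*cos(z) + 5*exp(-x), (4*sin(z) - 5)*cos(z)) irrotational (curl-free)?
No, ∇×F = (-3*sin(z), -3*sin(z), 4*x + 4*exp(y) - 5*exp(-x))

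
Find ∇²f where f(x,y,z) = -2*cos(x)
2*cos(x)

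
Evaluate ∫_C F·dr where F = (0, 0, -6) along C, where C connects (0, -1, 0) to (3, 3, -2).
12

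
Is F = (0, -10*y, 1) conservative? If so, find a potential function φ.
Yes, F is conservative. φ = -5*y**2 + z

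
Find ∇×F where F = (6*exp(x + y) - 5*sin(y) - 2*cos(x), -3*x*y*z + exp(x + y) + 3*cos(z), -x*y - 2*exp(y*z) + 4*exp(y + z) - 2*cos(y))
(3*x*y - x - 2*z*exp(y*z) + 4*exp(y + z) + 2*sin(y) + 3*sin(z), y, -3*y*z - 5*exp(x + y) + 5*cos(y))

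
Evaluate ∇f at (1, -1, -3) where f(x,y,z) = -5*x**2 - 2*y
(-10, -2, 0)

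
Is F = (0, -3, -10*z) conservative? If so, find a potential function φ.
Yes, F is conservative. φ = -3*y - 5*z**2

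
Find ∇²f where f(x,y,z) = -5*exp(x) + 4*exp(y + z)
-5*exp(x) + 8*exp(y + z)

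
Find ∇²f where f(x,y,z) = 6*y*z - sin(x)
sin(x)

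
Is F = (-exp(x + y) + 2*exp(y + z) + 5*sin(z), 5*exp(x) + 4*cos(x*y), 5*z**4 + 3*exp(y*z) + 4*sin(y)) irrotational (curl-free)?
No, ∇×F = (3*z*exp(y*z) + 4*cos(y), 2*exp(y + z) + 5*cos(z), -4*y*sin(x*y) + 5*exp(x) + exp(x + y) - 2*exp(y + z))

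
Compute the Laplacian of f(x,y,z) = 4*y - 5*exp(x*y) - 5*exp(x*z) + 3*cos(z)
-5*x**2*exp(x*y) - 5*x**2*exp(x*z) - 5*y**2*exp(x*y) - 5*z**2*exp(x*z) - 3*cos(z)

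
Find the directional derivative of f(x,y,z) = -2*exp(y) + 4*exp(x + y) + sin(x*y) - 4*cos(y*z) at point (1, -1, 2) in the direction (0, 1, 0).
-8*sin(2) - 2*exp(-1) + cos(1) + 4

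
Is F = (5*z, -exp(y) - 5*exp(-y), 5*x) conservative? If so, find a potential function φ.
Yes, F is conservative. φ = 5*x*z - exp(y) + 5*exp(-y)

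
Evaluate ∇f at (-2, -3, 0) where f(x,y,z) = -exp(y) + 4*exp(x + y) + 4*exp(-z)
(4*exp(-5), (4 - exp(2))*exp(-5), -4)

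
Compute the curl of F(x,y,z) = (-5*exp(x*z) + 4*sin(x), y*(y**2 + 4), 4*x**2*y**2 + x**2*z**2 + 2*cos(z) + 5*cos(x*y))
(x*(8*x*y - 5*sin(x*y)), -8*x*y**2 - 2*x*z**2 - 5*x*exp(x*z) + 5*y*sin(x*y), 0)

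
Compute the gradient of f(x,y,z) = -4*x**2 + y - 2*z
(-8*x, 1, -2)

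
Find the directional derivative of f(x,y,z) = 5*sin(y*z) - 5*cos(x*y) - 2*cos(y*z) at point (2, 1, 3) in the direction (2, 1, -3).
10*sqrt(14)*sin(2)/7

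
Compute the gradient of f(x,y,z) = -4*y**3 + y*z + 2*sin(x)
(2*cos(x), -12*y**2 + z, y)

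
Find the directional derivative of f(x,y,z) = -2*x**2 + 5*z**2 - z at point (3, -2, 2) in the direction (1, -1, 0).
-6*sqrt(2)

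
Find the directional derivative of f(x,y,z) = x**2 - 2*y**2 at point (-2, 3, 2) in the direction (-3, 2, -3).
-6*sqrt(22)/11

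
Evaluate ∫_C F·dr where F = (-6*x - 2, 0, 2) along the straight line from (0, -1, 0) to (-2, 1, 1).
-6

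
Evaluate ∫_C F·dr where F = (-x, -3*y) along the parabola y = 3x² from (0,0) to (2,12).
-218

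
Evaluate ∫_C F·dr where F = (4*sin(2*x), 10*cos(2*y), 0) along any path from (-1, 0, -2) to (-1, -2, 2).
-5*sin(4)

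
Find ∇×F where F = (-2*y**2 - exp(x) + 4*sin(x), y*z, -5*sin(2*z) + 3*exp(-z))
(-y, 0, 4*y)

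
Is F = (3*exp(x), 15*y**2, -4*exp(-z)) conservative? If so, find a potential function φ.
Yes, F is conservative. φ = 5*y**3 + 3*exp(x) + 4*exp(-z)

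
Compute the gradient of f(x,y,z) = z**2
(0, 0, 2*z)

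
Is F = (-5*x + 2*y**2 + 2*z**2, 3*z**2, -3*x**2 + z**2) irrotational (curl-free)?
No, ∇×F = (-6*z, 6*x + 4*z, -4*y)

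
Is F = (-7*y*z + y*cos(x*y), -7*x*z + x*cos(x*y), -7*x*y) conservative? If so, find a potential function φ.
Yes, F is conservative. φ = -7*x*y*z + sin(x*y)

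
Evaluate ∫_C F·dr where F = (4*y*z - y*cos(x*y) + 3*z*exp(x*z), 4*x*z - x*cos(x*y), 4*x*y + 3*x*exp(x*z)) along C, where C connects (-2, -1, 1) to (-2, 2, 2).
-40 + sin(4) - 3*exp(-2) + 3*exp(-4) + sin(2)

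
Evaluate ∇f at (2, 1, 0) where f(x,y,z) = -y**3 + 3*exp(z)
(0, -3, 3)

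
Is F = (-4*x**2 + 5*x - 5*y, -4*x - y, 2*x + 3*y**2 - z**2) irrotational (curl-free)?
No, ∇×F = (6*y, -2, 1)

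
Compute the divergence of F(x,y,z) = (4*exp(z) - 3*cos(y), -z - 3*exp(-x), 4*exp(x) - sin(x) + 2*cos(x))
0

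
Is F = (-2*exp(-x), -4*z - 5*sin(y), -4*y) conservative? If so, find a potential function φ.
Yes, F is conservative. φ = -4*y*z + 5*cos(y) + 2*exp(-x)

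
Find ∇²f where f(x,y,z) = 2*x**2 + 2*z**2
8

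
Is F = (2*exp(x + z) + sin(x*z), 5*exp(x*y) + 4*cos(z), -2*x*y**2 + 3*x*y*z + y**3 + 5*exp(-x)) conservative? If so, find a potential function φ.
No, ∇×F = (-4*x*y + 3*x*z + 3*y**2 + 4*sin(z), x*cos(x*z) + 2*y**2 - 3*y*z + 2*exp(x + z) + 5*exp(-x), 5*y*exp(x*y)) ≠ 0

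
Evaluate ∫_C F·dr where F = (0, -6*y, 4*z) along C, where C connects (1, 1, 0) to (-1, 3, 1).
-22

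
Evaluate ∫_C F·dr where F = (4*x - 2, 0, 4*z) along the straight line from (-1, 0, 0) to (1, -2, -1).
-2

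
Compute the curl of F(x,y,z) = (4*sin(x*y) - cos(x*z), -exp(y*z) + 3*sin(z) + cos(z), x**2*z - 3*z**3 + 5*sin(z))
(y*exp(y*z) + sin(z) - 3*cos(z), x*(-2*z + sin(x*z)), -4*x*cos(x*y))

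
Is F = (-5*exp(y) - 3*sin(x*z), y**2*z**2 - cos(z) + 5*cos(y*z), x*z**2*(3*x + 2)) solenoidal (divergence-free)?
No, ∇·F = z*(2*x*(3*x + 2) + 2*y*z - 5*sin(y*z) - 3*cos(x*z))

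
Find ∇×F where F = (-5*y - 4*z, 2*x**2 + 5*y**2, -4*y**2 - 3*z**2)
(-8*y, -4, 4*x + 5)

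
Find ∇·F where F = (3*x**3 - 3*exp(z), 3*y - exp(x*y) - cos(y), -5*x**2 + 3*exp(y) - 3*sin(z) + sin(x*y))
9*x**2 - x*exp(x*y) + sin(y) - 3*cos(z) + 3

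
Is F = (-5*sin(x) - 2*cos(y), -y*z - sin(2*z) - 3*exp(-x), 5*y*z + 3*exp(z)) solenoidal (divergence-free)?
No, ∇·F = 5*y - z + 3*exp(z) - 5*cos(x)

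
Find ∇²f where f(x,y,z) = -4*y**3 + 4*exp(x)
-24*y + 4*exp(x)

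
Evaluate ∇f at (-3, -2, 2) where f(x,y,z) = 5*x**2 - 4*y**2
(-30, 16, 0)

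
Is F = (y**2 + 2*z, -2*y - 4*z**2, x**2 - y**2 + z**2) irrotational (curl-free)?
No, ∇×F = (-2*y + 8*z, 2 - 2*x, -2*y)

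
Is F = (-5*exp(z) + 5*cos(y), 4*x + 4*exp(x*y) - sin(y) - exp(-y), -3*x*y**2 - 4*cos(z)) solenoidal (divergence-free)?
No, ∇·F = 4*x*exp(x*y) + 4*sin(z) - cos(y) + exp(-y)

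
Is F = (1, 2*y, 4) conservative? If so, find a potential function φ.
Yes, F is conservative. φ = x + y**2 + 4*z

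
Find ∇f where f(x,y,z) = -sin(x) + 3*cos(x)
(-3*sin(x) - cos(x), 0, 0)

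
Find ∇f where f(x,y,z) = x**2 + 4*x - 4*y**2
(2*x + 4, -8*y, 0)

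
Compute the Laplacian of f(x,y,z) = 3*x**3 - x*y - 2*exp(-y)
18*x - 2*exp(-y)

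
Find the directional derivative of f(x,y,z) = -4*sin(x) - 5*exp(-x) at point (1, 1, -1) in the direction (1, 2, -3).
sqrt(14)*(-4*E*cos(1) + 5)*exp(-1)/14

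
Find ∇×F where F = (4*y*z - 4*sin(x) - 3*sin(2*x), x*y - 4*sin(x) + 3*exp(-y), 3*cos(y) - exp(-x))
(-3*sin(y), 4*y - exp(-x), y - 4*z - 4*cos(x))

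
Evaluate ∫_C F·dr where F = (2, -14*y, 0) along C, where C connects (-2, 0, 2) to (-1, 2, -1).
-26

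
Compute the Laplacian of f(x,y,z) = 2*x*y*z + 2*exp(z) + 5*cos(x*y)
-5*x**2*cos(x*y) - 5*y**2*cos(x*y) + 2*exp(z)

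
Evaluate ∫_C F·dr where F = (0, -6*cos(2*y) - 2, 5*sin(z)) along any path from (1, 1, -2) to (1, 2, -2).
-2 - 3*sin(4) + 3*sin(2)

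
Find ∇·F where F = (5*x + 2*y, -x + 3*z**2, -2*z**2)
5 - 4*z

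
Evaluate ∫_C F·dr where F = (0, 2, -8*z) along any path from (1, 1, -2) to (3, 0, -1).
10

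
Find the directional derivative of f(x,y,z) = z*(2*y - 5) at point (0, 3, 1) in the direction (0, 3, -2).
4*sqrt(13)/13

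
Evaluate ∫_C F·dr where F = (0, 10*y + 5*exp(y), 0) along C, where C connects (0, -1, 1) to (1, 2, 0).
-5*exp(-1) + 15 + 5*exp(2)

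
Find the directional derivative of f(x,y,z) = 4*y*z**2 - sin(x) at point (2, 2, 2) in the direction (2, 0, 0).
-cos(2)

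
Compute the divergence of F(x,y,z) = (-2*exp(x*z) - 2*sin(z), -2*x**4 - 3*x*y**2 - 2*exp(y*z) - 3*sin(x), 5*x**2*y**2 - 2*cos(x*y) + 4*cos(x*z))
-6*x*y - 4*x*sin(x*z) - 2*z*exp(x*z) - 2*z*exp(y*z)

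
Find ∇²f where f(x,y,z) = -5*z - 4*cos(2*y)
16*cos(2*y)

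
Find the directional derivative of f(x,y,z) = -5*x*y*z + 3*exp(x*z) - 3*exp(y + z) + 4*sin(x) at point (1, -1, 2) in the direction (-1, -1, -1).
sqrt(3)*(-9*exp(2) - 5 - 4*cos(1) + 6*E)/3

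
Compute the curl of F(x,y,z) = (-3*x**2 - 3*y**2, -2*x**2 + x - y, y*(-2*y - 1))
(-4*y - 1, 0, -4*x + 6*y + 1)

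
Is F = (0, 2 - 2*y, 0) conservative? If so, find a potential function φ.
Yes, F is conservative. φ = y*(2 - y)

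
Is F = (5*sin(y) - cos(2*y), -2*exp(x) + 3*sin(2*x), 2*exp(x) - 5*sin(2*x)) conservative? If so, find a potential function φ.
No, ∇×F = (0, -2*exp(x) + 10*cos(2*x), -2*exp(x) - 2*sin(2*y) + 6*cos(2*x) - 5*cos(y)) ≠ 0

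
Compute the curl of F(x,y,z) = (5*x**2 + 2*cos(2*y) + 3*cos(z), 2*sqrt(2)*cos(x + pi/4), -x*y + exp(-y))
(-x - exp(-y), y - 3*sin(z), 4*sin(2*y) - 2*sqrt(2)*sin(x + pi/4))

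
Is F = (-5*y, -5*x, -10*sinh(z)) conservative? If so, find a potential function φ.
Yes, F is conservative. φ = -5*x*y - 10*cosh(z)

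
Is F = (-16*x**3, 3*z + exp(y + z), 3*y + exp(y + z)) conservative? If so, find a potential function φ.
Yes, F is conservative. φ = -4*x**4 + 3*y*z + exp(y + z)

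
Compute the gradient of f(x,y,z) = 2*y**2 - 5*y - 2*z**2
(0, 4*y - 5, -4*z)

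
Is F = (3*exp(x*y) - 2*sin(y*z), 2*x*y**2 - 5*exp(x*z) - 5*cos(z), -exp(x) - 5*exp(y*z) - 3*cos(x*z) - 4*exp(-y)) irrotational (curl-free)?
No, ∇×F = ((5*(x*exp(x*z) - z*exp(y*z) - sin(z))*exp(y) + 4)*exp(-y), -2*y*cos(y*z) - 3*z*sin(x*z) + exp(x), -3*x*exp(x*y) + 2*y**2 - 5*z*exp(x*z) + 2*z*cos(y*z))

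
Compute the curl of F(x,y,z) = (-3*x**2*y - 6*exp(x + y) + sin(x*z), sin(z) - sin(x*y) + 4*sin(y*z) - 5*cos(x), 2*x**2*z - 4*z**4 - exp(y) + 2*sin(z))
(-4*y*cos(y*z) - exp(y) - cos(z), x*(-4*z + cos(x*z)), 3*x**2 - y*cos(x*y) + 6*exp(x + y) + 5*sin(x))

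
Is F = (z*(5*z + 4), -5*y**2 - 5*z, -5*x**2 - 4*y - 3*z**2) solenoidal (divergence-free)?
No, ∇·F = -10*y - 6*z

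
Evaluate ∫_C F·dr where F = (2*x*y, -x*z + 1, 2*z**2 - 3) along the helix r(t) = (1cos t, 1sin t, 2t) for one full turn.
2*pi*(-18 - 3*pi + 64*pi**2)/3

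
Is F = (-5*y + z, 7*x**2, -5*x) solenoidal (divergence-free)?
Yes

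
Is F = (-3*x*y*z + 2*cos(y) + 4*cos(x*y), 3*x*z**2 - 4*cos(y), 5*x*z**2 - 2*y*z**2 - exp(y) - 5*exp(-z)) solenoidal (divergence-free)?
No, ∇·F = 10*x*z - 7*y*z - 4*y*sin(x*y) + 4*sin(y) + 5*exp(-z)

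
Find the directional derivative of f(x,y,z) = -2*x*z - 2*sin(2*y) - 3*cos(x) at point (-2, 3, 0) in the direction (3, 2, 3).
sqrt(22)*(-9*sin(2) - 8*cos(6) + 12)/22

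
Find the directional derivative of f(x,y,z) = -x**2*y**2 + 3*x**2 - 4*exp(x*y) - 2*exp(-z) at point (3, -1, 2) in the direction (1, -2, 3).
sqrt(14)*(-12*exp(3) + 3*E + 14)*exp(-3)/7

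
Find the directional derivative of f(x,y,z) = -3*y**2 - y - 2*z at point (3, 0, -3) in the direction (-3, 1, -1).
sqrt(11)/11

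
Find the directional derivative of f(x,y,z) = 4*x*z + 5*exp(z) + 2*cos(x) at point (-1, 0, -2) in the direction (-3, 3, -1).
sqrt(19)*(-6*exp(2)*sin(1) - 5 + 28*exp(2))*exp(-2)/19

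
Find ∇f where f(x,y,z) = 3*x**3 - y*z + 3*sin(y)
(9*x**2, -z + 3*cos(y), -y)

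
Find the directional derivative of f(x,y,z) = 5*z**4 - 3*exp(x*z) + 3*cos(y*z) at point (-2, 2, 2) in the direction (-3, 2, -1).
sqrt(14)*(-80*exp(4) + 6 - 3*exp(4)*sin(4))*exp(-4)/7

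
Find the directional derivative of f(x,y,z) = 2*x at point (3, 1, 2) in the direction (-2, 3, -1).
-2*sqrt(14)/7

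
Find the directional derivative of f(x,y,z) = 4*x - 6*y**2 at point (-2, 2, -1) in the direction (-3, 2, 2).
-60*sqrt(17)/17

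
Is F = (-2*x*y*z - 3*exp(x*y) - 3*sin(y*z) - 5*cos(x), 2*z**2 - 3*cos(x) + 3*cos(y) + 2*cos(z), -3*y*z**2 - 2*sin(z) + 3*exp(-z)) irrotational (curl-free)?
No, ∇×F = (-3*z**2 - 4*z + 2*sin(z), -y*(2*x + 3*cos(y*z)), 2*x*z + 3*x*exp(x*y) + 3*z*cos(y*z) + 3*sin(x))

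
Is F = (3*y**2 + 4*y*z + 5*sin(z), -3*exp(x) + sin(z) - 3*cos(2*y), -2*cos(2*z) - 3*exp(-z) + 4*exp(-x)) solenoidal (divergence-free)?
No, ∇·F = 6*sin(2*y) + 4*sin(2*z) + 3*exp(-z)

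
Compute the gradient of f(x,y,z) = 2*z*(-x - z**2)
(-2*z, 0, -2*x - 6*z**2)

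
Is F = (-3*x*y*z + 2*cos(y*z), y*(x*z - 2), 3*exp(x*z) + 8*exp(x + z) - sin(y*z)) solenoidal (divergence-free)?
No, ∇·F = x*z + 3*x*exp(x*z) - 3*y*z - y*cos(y*z) + 8*exp(x + z) - 2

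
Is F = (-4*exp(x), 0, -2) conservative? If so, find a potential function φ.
Yes, F is conservative. φ = -2*z - 4*exp(x)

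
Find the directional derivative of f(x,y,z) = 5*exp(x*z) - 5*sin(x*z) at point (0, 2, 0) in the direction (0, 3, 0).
0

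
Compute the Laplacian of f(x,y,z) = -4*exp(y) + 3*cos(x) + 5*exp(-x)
-4*exp(y) - 3*cos(x) + 5*exp(-x)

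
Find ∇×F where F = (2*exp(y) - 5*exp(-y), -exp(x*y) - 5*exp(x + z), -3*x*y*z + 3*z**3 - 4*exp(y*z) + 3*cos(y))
(-3*x*z - 4*z*exp(y*z) + 5*exp(x + z) - 3*sin(y), 3*y*z, -y*exp(x*y) - 2*exp(y) - 5*exp(x + z) - 5*exp(-y))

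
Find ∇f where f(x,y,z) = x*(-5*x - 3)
(-10*x - 3, 0, 0)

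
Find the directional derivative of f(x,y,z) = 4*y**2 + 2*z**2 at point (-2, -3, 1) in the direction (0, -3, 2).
80*sqrt(13)/13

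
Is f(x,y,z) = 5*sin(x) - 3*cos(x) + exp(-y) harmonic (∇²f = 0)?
No, ∇²f = -5*sin(x) + 3*cos(x) + exp(-y)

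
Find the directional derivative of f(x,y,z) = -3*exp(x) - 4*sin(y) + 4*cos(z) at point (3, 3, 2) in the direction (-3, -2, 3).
sqrt(22)*(-12*sin(2) + 8*cos(3) + 9*exp(3))/22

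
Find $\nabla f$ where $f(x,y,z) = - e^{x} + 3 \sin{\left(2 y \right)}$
(-exp(x), 6*cos(2*y), 0)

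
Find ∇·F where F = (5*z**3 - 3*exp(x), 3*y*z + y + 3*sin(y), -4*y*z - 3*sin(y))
-4*y + 3*z - 3*exp(x) + 3*cos(y) + 1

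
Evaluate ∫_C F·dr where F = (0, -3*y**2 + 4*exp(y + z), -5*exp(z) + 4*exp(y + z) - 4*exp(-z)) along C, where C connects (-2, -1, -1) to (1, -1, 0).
-4*E - 1 - 4*exp(-2) + 9*exp(-1)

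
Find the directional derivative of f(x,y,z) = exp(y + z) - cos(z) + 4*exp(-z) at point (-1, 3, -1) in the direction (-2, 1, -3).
sqrt(14)*(-2*exp(2) + 3*sin(1) + 12*E)/14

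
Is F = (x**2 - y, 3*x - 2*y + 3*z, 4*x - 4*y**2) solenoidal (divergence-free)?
No, ∇·F = 2*x - 2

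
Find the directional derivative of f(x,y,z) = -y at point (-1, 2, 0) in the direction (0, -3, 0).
1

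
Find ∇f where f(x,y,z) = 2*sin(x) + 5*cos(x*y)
(-5*y*sin(x*y) + 2*cos(x), -5*x*sin(x*y), 0)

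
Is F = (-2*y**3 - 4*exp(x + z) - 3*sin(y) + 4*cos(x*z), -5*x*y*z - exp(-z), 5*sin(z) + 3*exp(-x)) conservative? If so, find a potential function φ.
No, ∇×F = (5*x*y - exp(-z), (-4*(x*sin(x*z) + exp(x + z))*exp(x) + 3)*exp(-x), 6*y**2 - 5*y*z + 3*cos(y)) ≠ 0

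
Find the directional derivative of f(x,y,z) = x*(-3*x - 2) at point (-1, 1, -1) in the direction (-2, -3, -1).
-4*sqrt(14)/7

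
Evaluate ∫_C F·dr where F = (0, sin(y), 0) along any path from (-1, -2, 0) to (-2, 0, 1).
-1 + cos(2)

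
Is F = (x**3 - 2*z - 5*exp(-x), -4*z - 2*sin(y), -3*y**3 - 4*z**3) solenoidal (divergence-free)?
No, ∇·F = 3*x**2 - 12*z**2 - 2*cos(y) + 5*exp(-x)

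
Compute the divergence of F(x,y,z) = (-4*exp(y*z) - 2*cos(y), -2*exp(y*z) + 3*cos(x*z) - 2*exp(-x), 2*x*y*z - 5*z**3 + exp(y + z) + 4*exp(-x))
2*x*y - 15*z**2 - 2*z*exp(y*z) + exp(y + z)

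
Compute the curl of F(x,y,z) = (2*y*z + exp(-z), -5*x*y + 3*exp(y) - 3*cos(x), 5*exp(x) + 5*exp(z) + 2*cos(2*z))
(0, 2*y - 5*exp(x) - exp(-z), -5*y - 2*z + 3*sin(x))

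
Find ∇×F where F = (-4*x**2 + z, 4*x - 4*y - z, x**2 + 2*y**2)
(4*y + 1, 1 - 2*x, 4)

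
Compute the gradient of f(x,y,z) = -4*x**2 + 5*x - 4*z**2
(5 - 8*x, 0, -8*z)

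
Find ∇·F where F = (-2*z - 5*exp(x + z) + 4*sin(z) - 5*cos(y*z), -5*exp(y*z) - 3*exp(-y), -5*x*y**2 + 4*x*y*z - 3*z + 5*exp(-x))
4*x*y - 5*z*exp(y*z) - 5*exp(x + z) - 3 + 3*exp(-y)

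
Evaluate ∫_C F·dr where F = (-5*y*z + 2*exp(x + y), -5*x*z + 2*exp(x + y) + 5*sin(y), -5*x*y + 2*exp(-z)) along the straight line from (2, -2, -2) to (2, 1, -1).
-2*E - 5*cos(1) + 5*cos(2) + 2*exp(2) + 2*exp(3) + 48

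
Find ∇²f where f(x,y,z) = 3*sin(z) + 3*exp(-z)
-3*sin(z) + 3*exp(-z)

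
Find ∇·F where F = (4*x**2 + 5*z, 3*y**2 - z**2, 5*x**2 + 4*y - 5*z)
8*x + 6*y - 5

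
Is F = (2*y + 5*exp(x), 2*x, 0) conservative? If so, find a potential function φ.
Yes, F is conservative. φ = 2*x*y + 5*exp(x)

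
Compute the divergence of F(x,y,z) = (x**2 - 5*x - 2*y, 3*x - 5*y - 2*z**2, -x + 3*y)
2*x - 10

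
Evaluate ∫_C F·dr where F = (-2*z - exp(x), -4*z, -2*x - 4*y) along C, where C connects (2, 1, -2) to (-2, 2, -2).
-8 + 2*sinh(2)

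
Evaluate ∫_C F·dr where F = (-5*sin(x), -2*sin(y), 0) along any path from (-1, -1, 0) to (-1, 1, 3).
0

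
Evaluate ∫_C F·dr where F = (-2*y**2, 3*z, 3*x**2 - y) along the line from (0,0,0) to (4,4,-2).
-248/3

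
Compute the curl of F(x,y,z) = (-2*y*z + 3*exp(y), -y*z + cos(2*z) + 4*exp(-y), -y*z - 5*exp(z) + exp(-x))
(y - z + 2*sin(2*z), -2*y + exp(-x), 2*z - 3*exp(y))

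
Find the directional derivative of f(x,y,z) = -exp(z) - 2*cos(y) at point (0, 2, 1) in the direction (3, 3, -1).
sqrt(19)*(E + 6*sin(2))/19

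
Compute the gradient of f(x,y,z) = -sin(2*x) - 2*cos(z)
(-2*cos(2*x), 0, 2*sin(z))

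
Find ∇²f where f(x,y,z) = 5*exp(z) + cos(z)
5*exp(z) - cos(z)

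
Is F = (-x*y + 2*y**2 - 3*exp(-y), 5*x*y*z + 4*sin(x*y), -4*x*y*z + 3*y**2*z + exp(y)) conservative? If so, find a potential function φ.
No, ∇×F = (-5*x*y - 4*x*z + 6*y*z + exp(y), 4*y*z, x + 5*y*z + 4*y*cos(x*y) - 4*y - 3*exp(-y)) ≠ 0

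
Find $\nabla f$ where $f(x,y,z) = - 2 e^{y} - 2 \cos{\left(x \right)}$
(2*sin(x), -2*exp(y), 0)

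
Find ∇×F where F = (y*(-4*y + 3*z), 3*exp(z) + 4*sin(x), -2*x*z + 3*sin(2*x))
(-3*exp(z), 3*y + 2*z - 6*cos(2*x), 8*y - 3*z + 4*cos(x))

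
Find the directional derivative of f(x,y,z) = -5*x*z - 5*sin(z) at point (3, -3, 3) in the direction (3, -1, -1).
5*sqrt(11)*(-6 + cos(3))/11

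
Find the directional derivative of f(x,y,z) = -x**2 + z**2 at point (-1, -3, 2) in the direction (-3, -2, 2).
2*sqrt(17)/17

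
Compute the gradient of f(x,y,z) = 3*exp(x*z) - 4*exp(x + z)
(3*z*exp(x*z) - 4*exp(x + z), 0, 3*x*exp(x*z) - 4*exp(x + z))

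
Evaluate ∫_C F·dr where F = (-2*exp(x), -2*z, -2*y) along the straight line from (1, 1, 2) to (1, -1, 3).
10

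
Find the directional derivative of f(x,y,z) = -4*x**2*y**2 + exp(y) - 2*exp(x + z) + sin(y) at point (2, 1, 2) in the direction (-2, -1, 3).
sqrt(14)*(-2*exp(4) - E - cos(1) + 64)/14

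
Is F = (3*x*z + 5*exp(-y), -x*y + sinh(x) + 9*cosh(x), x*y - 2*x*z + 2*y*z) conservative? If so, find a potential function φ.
No, ∇×F = (x + 2*z, 3*x - y + 2*z, -y + 9*sinh(x) + cosh(x) + 5*exp(-y)) ≠ 0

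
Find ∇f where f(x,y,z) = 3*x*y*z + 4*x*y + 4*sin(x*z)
(3*y*z + 4*y + 4*z*cos(x*z), x*(3*z + 4), x*(3*y + 4*cos(x*z)))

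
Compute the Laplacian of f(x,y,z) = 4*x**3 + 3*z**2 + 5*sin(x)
24*x - 5*sin(x) + 6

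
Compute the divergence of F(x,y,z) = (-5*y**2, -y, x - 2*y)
-1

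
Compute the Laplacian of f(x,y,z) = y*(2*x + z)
0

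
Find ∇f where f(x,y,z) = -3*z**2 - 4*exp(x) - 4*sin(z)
(-4*exp(x), 0, -6*z - 4*cos(z))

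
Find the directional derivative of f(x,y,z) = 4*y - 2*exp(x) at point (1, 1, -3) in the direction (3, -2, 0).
2*sqrt(13)*(-3*E - 4)/13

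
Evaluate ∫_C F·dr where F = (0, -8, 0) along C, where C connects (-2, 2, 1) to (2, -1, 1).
24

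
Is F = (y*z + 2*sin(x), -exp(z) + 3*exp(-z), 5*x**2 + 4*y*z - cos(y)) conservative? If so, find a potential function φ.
No, ∇×F = (4*z + exp(z) + sin(y) + 3*exp(-z), -10*x + y, -z) ≠ 0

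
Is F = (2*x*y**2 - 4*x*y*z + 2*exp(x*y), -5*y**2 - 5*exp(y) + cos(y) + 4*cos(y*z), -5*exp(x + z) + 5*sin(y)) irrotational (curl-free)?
No, ∇×F = (4*y*sin(y*z) + 5*cos(y), -4*x*y + 5*exp(x + z), 2*x*(-2*y + 2*z - exp(x*y)))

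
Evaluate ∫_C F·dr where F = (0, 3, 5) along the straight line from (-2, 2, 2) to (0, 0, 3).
-1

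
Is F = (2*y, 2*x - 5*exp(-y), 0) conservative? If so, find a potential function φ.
Yes, F is conservative. φ = 2*x*y + 5*exp(-y)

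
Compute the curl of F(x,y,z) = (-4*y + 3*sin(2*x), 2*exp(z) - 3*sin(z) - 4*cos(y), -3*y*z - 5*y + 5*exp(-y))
(-3*z - 2*exp(z) + 3*cos(z) - 5 - 5*exp(-y), 0, 4)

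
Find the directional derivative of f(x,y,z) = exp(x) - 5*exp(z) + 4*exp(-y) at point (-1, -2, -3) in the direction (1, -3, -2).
sqrt(14)*(exp(2) + 10 + 12*exp(5))*exp(-3)/14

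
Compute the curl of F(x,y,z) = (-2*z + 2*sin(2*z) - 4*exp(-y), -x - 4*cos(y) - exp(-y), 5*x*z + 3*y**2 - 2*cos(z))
(6*y, -5*z + 4*cos(2*z) - 2, -1 - 4*exp(-y))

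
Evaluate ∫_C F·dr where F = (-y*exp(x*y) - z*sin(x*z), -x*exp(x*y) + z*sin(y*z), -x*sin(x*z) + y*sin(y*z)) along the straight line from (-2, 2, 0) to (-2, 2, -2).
0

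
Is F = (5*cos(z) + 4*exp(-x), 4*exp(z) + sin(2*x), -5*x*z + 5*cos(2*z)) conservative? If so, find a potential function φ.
No, ∇×F = (-4*exp(z), 5*z - 5*sin(z), 2*cos(2*x)) ≠ 0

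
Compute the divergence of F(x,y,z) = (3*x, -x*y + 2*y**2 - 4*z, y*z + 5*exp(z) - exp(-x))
-x + 5*y + 5*exp(z) + 3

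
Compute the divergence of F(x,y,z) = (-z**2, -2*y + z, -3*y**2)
-2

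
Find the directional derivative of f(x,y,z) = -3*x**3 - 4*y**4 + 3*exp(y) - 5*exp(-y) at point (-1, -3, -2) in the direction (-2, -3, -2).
3*sqrt(17)*(-426*exp(3) - 5*exp(6) - 3)*exp(-3)/17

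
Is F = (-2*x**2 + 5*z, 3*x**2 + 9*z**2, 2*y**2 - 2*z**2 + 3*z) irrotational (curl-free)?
No, ∇×F = (4*y - 18*z, 5, 6*x)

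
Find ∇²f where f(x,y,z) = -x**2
-2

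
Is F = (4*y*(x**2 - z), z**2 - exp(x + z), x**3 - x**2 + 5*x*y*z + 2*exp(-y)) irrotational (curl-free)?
No, ∇×F = (5*x*z - 2*z + exp(x + z) - 2*exp(-y), -3*x**2 + 2*x - 5*y*z - 4*y, -4*x**2 + 4*z - exp(x + z))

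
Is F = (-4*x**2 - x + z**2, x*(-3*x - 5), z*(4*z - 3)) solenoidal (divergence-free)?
No, ∇·F = -8*x + 8*z - 4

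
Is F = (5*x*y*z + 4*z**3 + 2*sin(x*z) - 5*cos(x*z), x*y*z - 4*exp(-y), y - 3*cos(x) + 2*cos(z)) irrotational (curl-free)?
No, ∇×F = (-x*y + 1, 5*x*y + 5*x*sin(x*z) + 2*x*cos(x*z) + 12*z**2 - 3*sin(x), z*(-5*x + y))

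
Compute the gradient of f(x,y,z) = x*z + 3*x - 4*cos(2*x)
(z + 8*sin(2*x) + 3, 0, x)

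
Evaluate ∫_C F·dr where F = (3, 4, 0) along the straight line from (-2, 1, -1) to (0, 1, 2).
6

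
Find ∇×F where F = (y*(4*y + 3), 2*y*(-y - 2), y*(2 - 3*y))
(2 - 6*y, 0, -8*y - 3)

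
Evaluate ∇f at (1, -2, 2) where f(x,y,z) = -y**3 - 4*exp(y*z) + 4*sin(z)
(0, -12 - 8*exp(-4), 4*cos(2) + 8*exp(-4))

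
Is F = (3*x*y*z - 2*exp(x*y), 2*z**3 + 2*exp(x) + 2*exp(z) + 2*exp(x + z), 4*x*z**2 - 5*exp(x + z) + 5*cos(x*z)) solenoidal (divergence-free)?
No, ∇·F = 8*x*z - 5*x*sin(x*z) + 3*y*z - 2*y*exp(x*y) - 5*exp(x + z)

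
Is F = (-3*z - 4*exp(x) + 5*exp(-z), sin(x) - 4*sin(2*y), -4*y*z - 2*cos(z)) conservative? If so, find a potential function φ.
No, ∇×F = (-4*z, -3 - 5*exp(-z), cos(x)) ≠ 0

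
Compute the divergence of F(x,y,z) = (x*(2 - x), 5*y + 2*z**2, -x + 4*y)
7 - 2*x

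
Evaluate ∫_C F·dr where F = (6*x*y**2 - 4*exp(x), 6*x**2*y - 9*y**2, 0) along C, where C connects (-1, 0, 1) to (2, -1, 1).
-4*exp(2) + 4*exp(-1) + 15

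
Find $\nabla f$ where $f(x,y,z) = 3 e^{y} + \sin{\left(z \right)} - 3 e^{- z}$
(0, 3*exp(y), cos(z) + 3*exp(-z))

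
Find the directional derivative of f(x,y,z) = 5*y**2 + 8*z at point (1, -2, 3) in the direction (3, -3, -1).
52*sqrt(19)/19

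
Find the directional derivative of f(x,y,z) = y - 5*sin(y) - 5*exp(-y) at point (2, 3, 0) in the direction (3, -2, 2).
2*sqrt(17)*(-(1 - 5*cos(3))*exp(3) - 5)*exp(-3)/17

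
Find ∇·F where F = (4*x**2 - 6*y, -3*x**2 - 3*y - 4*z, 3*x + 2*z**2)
8*x + 4*z - 3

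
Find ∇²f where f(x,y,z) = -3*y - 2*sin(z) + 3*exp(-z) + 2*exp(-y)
2*sin(z) + 3*exp(-z) + 2*exp(-y)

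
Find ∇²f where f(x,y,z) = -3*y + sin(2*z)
-4*sin(2*z)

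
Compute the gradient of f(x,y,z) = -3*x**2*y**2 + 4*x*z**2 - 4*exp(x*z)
(-6*x*y**2 + 4*z**2 - 4*z*exp(x*z), -6*x**2*y, 4*x*(2*z - exp(x*z)))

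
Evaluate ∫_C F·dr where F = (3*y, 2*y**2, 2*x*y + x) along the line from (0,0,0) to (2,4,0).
164/3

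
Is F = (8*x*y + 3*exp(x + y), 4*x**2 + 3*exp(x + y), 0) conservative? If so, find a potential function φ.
Yes, F is conservative. φ = 4*x**2*y + 3*exp(x + y)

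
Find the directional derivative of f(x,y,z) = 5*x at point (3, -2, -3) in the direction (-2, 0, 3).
-10*sqrt(13)/13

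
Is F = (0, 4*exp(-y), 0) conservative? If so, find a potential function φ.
Yes, F is conservative. φ = -4*exp(-y)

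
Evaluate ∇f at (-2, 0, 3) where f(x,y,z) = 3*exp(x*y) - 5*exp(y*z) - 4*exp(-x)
(4*exp(2), -21, 0)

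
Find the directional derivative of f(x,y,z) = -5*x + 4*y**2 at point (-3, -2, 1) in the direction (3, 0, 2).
-15*sqrt(13)/13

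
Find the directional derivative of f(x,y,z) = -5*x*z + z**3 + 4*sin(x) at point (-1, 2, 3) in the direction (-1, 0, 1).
sqrt(2)*(47 - 4*cos(1))/2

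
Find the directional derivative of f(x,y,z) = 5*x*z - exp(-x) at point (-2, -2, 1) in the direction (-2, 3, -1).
-sqrt(14)*exp(2)/7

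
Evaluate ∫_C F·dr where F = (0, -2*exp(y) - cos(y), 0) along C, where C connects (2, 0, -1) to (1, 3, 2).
-2*exp(3) - sin(3) + 2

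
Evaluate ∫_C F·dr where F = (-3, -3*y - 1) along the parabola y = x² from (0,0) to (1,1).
-11/2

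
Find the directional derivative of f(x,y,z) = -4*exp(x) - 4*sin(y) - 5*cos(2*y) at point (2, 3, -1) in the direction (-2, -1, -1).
sqrt(6)*(2*cos(3) - 5*sin(6) + 4*exp(2))/3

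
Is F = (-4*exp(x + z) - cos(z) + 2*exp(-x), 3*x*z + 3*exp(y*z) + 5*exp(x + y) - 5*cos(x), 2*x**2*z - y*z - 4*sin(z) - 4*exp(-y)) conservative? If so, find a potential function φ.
No, ∇×F = (-3*x - 3*y*exp(y*z) - z + 4*exp(-y), -4*x*z - 4*exp(x + z) + sin(z), 3*z + 5*exp(x + y) + 5*sin(x)) ≠ 0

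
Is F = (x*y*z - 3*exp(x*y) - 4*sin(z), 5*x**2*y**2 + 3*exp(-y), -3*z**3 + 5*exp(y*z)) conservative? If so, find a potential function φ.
No, ∇×F = (5*z*exp(y*z), x*y - 4*cos(z), x*(10*y**2 - z + 3*exp(x*y))) ≠ 0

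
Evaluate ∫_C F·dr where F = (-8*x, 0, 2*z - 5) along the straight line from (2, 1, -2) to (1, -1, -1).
4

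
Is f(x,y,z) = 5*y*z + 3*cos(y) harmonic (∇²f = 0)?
No, ∇²f = -3*cos(y)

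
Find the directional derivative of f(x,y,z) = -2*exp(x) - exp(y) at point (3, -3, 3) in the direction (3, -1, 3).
sqrt(19)*(1 - 6*exp(6))*exp(-3)/19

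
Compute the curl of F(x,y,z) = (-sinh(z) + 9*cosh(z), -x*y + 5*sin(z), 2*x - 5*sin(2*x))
(-5*cos(z), 10*cos(2*x) + 9*sinh(z) - cosh(z) - 2, -y)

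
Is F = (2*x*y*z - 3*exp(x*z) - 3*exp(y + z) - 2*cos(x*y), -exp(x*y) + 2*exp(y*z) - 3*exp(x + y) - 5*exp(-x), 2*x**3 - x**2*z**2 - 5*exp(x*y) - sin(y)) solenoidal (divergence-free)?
No, ∇·F = -2*x**2*z - x*exp(x*y) + 2*y*z + 2*y*sin(x*y) - 3*z*exp(x*z) + 2*z*exp(y*z) - 3*exp(x + y)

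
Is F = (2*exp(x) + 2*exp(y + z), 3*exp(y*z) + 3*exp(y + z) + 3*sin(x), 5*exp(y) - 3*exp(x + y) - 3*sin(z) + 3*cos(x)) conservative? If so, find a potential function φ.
No, ∇×F = (-3*y*exp(y*z) + 5*exp(y) - 3*exp(x + y) - 3*exp(y + z), 3*exp(x + y) + 2*exp(y + z) + 3*sin(x), -2*exp(y + z) + 3*cos(x)) ≠ 0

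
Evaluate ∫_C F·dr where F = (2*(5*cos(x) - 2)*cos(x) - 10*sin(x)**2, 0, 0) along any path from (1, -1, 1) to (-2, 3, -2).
-sin(2) + 4*sin(1) - 5*sin(4)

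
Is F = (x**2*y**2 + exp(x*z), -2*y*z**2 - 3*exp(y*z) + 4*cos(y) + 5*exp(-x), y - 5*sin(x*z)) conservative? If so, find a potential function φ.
No, ∇×F = (4*y*z + 3*y*exp(y*z) + 1, x*exp(x*z) + 5*z*cos(x*z), -2*x**2*y - 5*exp(-x)) ≠ 0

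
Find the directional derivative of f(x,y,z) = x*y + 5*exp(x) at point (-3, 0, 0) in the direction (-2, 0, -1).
-2*sqrt(5)*exp(-3)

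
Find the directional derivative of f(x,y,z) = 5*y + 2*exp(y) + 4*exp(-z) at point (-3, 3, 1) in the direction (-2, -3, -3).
3*sqrt(22)*(-E*(5 + 2*exp(3)) + 4)*exp(-1)/22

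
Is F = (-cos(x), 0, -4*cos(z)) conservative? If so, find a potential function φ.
Yes, F is conservative. φ = -sin(x) - 4*sin(z)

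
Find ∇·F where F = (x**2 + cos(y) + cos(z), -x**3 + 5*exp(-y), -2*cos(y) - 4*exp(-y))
2*x - 5*exp(-y)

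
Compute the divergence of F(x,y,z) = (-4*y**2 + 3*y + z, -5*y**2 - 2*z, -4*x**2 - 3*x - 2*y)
-10*y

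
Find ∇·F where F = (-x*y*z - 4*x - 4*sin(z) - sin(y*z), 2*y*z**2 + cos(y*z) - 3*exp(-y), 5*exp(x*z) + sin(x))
5*x*exp(x*z) - y*z + 2*z**2 - z*sin(y*z) - 4 + 3*exp(-y)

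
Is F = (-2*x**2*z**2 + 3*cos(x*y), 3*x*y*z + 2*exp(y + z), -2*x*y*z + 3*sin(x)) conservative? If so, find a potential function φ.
No, ∇×F = (-3*x*y - 2*x*z - 2*exp(y + z), -4*x**2*z + 2*y*z - 3*cos(x), 3*x*sin(x*y) + 3*y*z) ≠ 0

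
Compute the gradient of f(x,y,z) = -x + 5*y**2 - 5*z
(-1, 10*y, -5)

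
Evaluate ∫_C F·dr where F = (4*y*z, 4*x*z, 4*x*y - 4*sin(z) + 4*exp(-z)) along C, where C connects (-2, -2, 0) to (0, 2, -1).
-4*E + 4*cos(1)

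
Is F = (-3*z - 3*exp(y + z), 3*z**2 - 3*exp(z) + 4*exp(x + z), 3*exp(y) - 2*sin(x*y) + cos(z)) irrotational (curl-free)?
No, ∇×F = (-2*x*cos(x*y) - 6*z + 3*exp(y) + 3*exp(z) - 4*exp(x + z), 2*y*cos(x*y) - 3*exp(y + z) - 3, 4*exp(x + z) + 3*exp(y + z))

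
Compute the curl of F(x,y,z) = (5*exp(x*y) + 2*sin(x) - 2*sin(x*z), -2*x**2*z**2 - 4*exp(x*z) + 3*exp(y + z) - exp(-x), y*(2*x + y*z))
(4*x**2*z + 4*x*exp(x*z) + 2*x + 2*y*z - 3*exp(y + z), -2*x*cos(x*z) - 2*y, -4*x*z**2 - 5*x*exp(x*y) - 4*z*exp(x*z) + exp(-x))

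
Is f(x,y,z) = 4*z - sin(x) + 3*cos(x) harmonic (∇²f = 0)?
No, ∇²f = sin(x) - 3*cos(x)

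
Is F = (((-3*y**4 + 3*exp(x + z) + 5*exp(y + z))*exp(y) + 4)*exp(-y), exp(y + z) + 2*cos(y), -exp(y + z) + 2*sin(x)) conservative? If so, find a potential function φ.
No, ∇×F = (-2*exp(y + z), 3*exp(x + z) + 5*exp(y + z) - 2*cos(x), 12*y**3 - 5*exp(y + z) + 4*exp(-y)) ≠ 0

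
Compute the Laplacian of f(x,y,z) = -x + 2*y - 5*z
0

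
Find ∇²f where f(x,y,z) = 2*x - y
0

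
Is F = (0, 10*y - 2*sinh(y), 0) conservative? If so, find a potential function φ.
Yes, F is conservative. φ = 5*y**2 - 2*cosh(y)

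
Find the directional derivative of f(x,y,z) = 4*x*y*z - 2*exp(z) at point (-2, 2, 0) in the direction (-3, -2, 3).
-27*sqrt(22)/11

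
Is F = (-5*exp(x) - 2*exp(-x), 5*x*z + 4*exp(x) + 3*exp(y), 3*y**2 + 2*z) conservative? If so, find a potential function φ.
No, ∇×F = (-5*x + 6*y, 0, 5*z + 4*exp(x)) ≠ 0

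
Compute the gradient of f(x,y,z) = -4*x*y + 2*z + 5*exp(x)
(-4*y + 5*exp(x), -4*x, 2)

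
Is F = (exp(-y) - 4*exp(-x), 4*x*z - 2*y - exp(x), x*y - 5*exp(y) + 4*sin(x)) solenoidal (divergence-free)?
No, ∇·F = -2 + 4*exp(-x)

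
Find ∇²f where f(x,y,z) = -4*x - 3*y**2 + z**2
-4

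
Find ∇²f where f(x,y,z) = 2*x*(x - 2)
4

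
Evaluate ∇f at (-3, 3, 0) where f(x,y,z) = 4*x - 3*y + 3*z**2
(4, -3, 0)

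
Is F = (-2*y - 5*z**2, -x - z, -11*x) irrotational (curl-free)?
No, ∇×F = (1, 11 - 10*z, 1)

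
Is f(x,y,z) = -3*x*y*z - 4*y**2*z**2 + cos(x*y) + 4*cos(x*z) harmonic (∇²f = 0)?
No, ∇²f = -x**2*cos(x*y) - 4*x**2*cos(x*z) - y**2*cos(x*y) - 8*y**2 - 4*z**2*cos(x*z) - 8*z**2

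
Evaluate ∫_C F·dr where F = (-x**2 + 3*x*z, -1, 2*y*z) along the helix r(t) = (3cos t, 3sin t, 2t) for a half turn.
18 + 75*pi/2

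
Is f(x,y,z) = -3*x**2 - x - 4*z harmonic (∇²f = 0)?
No, ∇²f = -6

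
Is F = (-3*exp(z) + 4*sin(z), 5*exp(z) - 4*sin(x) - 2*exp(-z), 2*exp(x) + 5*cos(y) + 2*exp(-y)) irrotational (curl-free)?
No, ∇×F = (-5*exp(z) - 5*sin(y) - 2*exp(-z) - 2*exp(-y), -2*exp(x) - 3*exp(z) + 4*cos(z), -4*cos(x))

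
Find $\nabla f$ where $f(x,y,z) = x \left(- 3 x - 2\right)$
(-6*x - 2, 0, 0)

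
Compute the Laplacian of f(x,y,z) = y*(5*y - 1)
10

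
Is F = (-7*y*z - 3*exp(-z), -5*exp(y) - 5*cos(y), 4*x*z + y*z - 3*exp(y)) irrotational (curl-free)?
No, ∇×F = (z - 3*exp(y), -7*y - 4*z + 3*exp(-z), 7*z)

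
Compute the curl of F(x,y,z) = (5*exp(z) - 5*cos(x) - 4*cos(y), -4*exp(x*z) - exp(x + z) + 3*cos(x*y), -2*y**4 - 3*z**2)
(4*x*exp(x*z) - 8*y**3 + exp(x + z), 5*exp(z), -3*y*sin(x*y) - 4*z*exp(x*z) - exp(x + z) - 4*sin(y))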